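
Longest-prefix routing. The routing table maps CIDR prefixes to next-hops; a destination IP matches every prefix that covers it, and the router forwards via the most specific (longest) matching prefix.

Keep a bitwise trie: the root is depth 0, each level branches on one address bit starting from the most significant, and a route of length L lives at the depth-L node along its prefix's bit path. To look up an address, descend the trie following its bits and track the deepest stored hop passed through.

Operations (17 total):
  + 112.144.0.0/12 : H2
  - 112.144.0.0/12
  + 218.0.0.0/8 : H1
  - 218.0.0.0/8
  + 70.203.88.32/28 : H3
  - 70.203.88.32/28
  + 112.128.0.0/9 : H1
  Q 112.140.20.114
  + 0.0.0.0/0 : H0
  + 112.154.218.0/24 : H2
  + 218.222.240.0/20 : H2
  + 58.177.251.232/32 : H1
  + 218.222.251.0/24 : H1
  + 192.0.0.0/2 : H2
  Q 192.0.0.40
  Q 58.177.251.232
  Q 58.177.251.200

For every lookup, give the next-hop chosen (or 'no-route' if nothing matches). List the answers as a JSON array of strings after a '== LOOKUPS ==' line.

Apply in order:
  + 112.144.0.0/12 (H2) depth=12
  - 112.144.0.0/12 clear@12
  + 218.0.0.0/8 (H1) depth=8
  - 218.0.0.0/8 clear@8
  + 70.203.88.32/28 (H3) depth=28
  - 70.203.88.32/28 clear@28
  + 112.128.0.0/9 (H1) depth=9
  lookup 112.140.20.114: bits 01110000100 walk d0:-→d1:-→d2:-→d3:-→d4:-→d5:-→d6:-→d7:-→d8:-→d9:H1→d10:-→d11:- -> H1
  + 0.0.0.0/0 (H0) depth=0
  + 112.154.218.0/24 (H2) depth=24
  + 218.222.240.0/20 (H2) depth=20
  + 58.177.251.232/32 (H1) depth=32
  + 218.222.251.0/24 (H1) depth=24
  + 192.0.0.0/2 (H2) depth=2
  lookup 192.0.0.40: bits 110 walk d0:H0→d1:-→d2:H2→d3:- -> H2
  lookup 58.177.251.232: bits 00111010101100011111101111101000 walk d0:H0→d1:-→d2:-→d3:-→d4:-→d5:-→d6:-→d7:-→d8:-→d9:-→d10:-→d11:-→d12:-→d13:-→d14:-→d15:-→d16:-→d17:-→d18:-→d19:-→d20:-→d21:-→d22:-→d23:-→d24:-→d25:-→d26:-→d27:-→d28:-→d29:-→d30:-→d31:-→d32:H1 -> H1
  lookup 58.177.251.200: bits 00111010101100011111101111 walk d0:H0→d1:-→d2:-→d3:-→d4:-→d5:-→d6:-→d7:-→d8:-→d9:-→d10:-→d11:-→d12:-→d13:-→d14:-→d15:-→d16:-→d17:-→d18:-→d19:-→d20:-→d21:-→d22:-→d23:-→d24:-→d25:-→d26:- -> H0

== LOOKUPS ==
["H1","H2","H1","H0"]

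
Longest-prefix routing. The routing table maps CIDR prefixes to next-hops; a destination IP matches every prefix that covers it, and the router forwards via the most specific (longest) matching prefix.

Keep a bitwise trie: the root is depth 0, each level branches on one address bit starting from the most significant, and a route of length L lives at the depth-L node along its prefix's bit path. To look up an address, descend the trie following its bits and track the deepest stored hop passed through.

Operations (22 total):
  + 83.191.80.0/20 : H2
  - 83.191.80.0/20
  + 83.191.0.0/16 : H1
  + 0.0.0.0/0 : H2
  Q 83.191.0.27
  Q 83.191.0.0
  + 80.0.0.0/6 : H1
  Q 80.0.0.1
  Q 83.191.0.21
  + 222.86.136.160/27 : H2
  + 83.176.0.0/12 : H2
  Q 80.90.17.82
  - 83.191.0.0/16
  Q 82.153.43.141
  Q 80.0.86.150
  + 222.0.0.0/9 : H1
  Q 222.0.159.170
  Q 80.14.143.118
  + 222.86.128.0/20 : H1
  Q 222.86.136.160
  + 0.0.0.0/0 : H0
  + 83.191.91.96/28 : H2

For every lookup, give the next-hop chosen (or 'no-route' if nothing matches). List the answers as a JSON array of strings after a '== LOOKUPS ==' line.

Apply in order:
  add 83.191.80.0/20 -> H2 at depth 20
  - 83.191.80.0/20 clear@20
  add 83.191.0.0/16 -> H1 at depth 16
  add 0.0.0.0/0 -> H2 at depth 0
  ? 83.191.0.27  path d0:H2→d1:-→d2:-→d3:-→d4:-→d5:-→d6:-→d7:-→d8:-→d9:-→d10:-→d11:-→d12:-→d13:-→d14:-→d15:-→d16:H1→d17:-  best=H1
  ? 83.191.0.0  path d0:H2→d1:-→d2:-→d3:-→d4:-→d5:-→d6:-→d7:-→d8:-→d9:-→d10:-→d11:-→d12:-→d13:-→d14:-→d15:-→d16:H1→d17:-  best=H1
  add 80.0.0.0/6 -> H1 at depth 6
  ? 80.0.0.1  path d0:H2→d1:-→d2:-→d3:-→d4:-→d5:-→d6:H1  best=H1
  ? 83.191.0.21  path d0:H2→d1:-→d2:-→d3:-→d4:-→d5:-→d6:H1→d7:-→d8:-→d9:-→d10:-→d11:-→d12:-→d13:-→d14:-→d15:-→d16:H1→d17:-  best=H1
  add 222.86.136.160/27 -> H2 at depth 27
  add 83.176.0.0/12 -> H2 at depth 12
  ? 80.90.17.82  path d0:H2→d1:-→d2:-→d3:-→d4:-→d5:-→d6:H1  best=H1
  - 83.191.0.0/16 clear@16
  ? 82.153.43.141  path d0:H2→d1:-→d2:-→d3:-→d4:-→d5:-→d6:H1→d7:-  best=H1
  ? 80.0.86.150  path d0:H2→d1:-→d2:-→d3:-→d4:-→d5:-→d6:H1  best=H1
  add 222.0.0.0/9 -> H1 at depth 9
  ? 222.0.159.170  path d0:H2→d1:-→d2:-→d3:-→d4:-→d5:-→d6:-→d7:-→d8:-→d9:H1  best=H1
  ? 80.14.143.118  path d0:H2→d1:-→d2:-→d3:-→d4:-→d5:-→d6:H1  best=H1
  add 222.86.128.0/20 -> H1 at depth 20
  ? 222.86.136.160  path d0:H2→d1:-→d2:-→d3:-→d4:-→d5:-→d6:-→d7:-→d8:-→d9:H1→d10:-→d11:-→d12:-→d13:-→d14:-→d15:-→d16:-→d17:-→d18:-→d19:-→d20:H1→d21:-→d22:-→d23:-→d24:-→d25:-→d26:-→d27:H2  best=H2
  add 0.0.0.0/0 -> H0 at depth 0
  add 83.191.91.96/28 -> H2 at depth 28

== LOOKUPS ==
["H1","H1","H1","H1","H1","H1","H1","H1","H1","H2"]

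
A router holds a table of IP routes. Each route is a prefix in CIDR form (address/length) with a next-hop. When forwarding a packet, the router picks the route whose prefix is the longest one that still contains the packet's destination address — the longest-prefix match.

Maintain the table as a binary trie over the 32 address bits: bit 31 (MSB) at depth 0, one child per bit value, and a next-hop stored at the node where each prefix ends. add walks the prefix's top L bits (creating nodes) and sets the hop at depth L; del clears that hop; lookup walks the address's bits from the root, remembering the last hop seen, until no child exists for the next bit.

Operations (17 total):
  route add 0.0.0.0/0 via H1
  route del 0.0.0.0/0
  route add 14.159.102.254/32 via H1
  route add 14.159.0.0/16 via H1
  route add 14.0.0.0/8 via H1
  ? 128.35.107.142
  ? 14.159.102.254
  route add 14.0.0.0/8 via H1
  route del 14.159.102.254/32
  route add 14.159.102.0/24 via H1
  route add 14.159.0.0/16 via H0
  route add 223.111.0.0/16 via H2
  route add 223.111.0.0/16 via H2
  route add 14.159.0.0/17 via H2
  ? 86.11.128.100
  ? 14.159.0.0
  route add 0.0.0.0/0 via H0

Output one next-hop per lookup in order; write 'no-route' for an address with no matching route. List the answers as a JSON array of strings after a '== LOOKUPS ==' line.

Trace:
  add 0.0.0.0/0 -> H1 at depth 0
  - 0.0.0.0/0 clear@0
  add 14.159.102.254/32 -> H1 at depth 32
  add 14.159.0.0/16 -> H1 at depth 16
  add 14.0.0.0/8 -> H1 at depth 8
  ? 128.35.107.142  path d0:-  best=no-route
  ? 14.159.102.254  path d0:-→d1:-→d2:-→d3:-→d4:-→d5:-→d6:-→d7:-→d8:H1→d9:-→d10:-→d11:-→d12:-→d13:-→d14:-→d15:-→d16:H1→d17:-→d18:-→d19:-→d20:-→d21:-→d22:-→d23:-→d24:-→d25:-→d26:-→d27:-→d28:-→d29:-→d30:-→d31:-→d32:H1  best=H1
  add 14.0.0.0/8 -> H1 at depth 8
  - 14.159.102.254/32 clear@32
  add 14.159.102.0/24 -> H1 at depth 24
  add 14.159.0.0/16 -> H0 at depth 16
  add 223.111.0.0/16 -> H2 at depth 16
  add 223.111.0.0/16 -> H2 at depth 16
  add 14.159.0.0/17 -> H2 at depth 17
  ? 86.11.128.100  path d0:-→d1:-  best=no-route
  ? 14.159.0.0  path d0:-→d1:-→d2:-→d3:-→d4:-→d5:-→d6:-→d7:-→d8:H1→d9:-→d10:-→d11:-→d12:-→d13:-→d14:-→d15:-→d16:H0→d17:H2  best=H2
  add 0.0.0.0/0 -> H0 at depth 0

== LOOKUPS ==
["no-route","H1","no-route","H2"]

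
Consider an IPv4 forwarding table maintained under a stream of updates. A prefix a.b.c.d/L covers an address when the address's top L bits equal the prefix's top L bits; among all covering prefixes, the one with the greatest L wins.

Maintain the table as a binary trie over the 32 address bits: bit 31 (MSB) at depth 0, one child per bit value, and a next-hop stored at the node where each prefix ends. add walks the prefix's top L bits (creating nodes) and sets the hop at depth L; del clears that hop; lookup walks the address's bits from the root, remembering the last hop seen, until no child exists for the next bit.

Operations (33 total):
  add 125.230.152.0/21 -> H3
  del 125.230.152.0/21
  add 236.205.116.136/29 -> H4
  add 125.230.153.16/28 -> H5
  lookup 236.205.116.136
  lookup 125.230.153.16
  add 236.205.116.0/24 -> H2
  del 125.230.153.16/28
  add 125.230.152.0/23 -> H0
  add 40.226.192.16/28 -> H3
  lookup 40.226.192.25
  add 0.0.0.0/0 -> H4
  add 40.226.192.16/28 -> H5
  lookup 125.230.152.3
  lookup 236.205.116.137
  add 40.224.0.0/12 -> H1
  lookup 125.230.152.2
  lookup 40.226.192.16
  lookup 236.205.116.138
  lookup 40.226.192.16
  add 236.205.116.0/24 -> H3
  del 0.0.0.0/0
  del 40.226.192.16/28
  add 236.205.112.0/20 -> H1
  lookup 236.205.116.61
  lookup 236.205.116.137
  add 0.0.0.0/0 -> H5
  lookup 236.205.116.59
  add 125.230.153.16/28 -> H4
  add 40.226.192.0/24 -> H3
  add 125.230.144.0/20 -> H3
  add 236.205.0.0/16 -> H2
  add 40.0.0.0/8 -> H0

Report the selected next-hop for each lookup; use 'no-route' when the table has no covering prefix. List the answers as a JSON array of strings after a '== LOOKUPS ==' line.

Process each operation:
  + 125.230.152.0/21 (H3) depth=21
  - 125.230.152.0/21 clear@21
  + 236.205.116.136/29 (H4) depth=29
  + 125.230.153.16/28 (H5) depth=28
  Q 236.205.116.136: descend 11101100110011010111010010001 ; hops seen [H4] ; pick H4
  Q 125.230.153.16: descend 0111110111100110100110010001 ; hops seen [H5] ; pick H5
  + 236.205.116.0/24 (H2) depth=24
  - 125.230.153.16/28 clear@28
  + 125.230.152.0/23 (H0) depth=23
  + 40.226.192.16/28 (H3) depth=28
  Q 40.226.192.25: descend 0010100011100010110000000001 ; hops seen [H3] ; pick H3
  + 0.0.0.0/0 (H4) depth=0
  + 40.226.192.16/28 (H5) depth=28
  Q 125.230.152.3: descend 01111101111001101001100 ; hops seen [H4,H0] ; pick H0
  Q 236.205.116.137: descend 11101100110011010111010010001 ; hops seen [H4,H2,H4] ; pick H4
  + 40.224.0.0/12 (H1) depth=12
  Q 125.230.152.2: descend 01111101111001101001100 ; hops seen [H4,H0] ; pick H0
  Q 40.226.192.16: descend 0010100011100010110000000001 ; hops seen [H4,H1,H5] ; pick H5
  Q 236.205.116.138: descend 11101100110011010111010010001 ; hops seen [H4,H2,H4] ; pick H4
  Q 40.226.192.16: descend 0010100011100010110000000001 ; hops seen [H4,H1,H5] ; pick H5
  + 236.205.116.0/24 (H3) depth=24
  - 0.0.0.0/0 clear@0
  - 40.226.192.16/28 clear@28
  + 236.205.112.0/20 (H1) depth=20
  Q 236.205.116.61: descend 111011001100110101110100 ; hops seen [H1,H3] ; pick H3
  Q 236.205.116.137: descend 11101100110011010111010010001 ; hops seen [H1,H3,H4] ; pick H4
  + 0.0.0.0/0 (H5) depth=0
  Q 236.205.116.59: descend 111011001100110101110100 ; hops seen [H5,H1,H3] ; pick H3
  + 125.230.153.16/28 (H4) depth=28
  + 40.226.192.0/24 (H3) depth=24
  + 125.230.144.0/20 (H3) depth=20
  + 236.205.0.0/16 (H2) depth=16
  + 40.0.0.0/8 (H0) depth=8

== LOOKUPS ==
["H4","H5","H3","H0","H4","H0","H5","H4","H5","H3","H4","H3"]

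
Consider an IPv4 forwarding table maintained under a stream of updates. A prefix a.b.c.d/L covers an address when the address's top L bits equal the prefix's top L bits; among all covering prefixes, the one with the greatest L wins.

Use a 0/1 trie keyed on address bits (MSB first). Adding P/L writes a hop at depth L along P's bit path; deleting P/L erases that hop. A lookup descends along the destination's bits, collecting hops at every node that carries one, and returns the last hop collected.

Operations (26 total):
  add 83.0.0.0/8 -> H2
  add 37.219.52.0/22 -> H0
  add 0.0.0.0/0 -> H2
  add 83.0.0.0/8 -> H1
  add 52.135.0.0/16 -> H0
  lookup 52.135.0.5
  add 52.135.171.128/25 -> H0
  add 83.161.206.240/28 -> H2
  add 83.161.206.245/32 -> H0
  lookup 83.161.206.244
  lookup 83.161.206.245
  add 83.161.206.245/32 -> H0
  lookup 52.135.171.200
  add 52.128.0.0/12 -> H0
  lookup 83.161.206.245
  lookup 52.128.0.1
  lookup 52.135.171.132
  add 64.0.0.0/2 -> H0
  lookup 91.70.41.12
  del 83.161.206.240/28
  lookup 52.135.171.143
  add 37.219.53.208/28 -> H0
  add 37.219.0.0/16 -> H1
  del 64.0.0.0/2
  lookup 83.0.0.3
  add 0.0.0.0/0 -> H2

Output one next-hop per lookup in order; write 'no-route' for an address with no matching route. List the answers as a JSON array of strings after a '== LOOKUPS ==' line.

Apply in order:
  + 83.0.0.0/8 (H2) depth=8
  + 37.219.52.0/22 (H0) depth=22
  + 0.0.0.0/0 (H2) depth=0
  + 83.0.0.0/8 (H1) depth=8
  + 52.135.0.0/16 (H0) depth=16
  Q 52.135.0.5: descend 0011010010000111 ; hops seen [H2,H0] ; pick H0
  + 52.135.171.128/25 (H0) depth=25
  + 83.161.206.240/28 (H2) depth=28
  + 83.161.206.245/32 (H0) depth=32
  Q 83.161.206.244: descend 0101001110100001110011101111010 ; hops seen [H2,H1,H2] ; pick H2
  Q 83.161.206.245: descend 01010011101000011100111011110101 ; hops seen [H2,H1,H2,H0] ; pick H0
  + 83.161.206.245/32 (H0) depth=32
  Q 52.135.171.200: descend 0011010010000111101010111 ; hops seen [H2,H0,H0] ; pick H0
  + 52.128.0.0/12 (H0) depth=12
  Q 83.161.206.245: descend 01010011101000011100111011110101 ; hops seen [H2,H1,H2,H0] ; pick H0
  Q 52.128.0.1: descend 0011010010000 ; hops seen [H2,H0] ; pick H0
  Q 52.135.171.132: descend 0011010010000111101010111 ; hops seen [H2,H0,H0,H0] ; pick H0
  + 64.0.0.0/2 (H0) depth=2
  Q 91.70.41.12: descend 0101 ; hops seen [H2,H0] ; pick H0
  - 83.161.206.240/28 clear@28
  Q 52.135.171.143: descend 0011010010000111101010111 ; hops seen [H2,H0,H0,H0] ; pick H0
  + 37.219.53.208/28 (H0) depth=28
  + 37.219.0.0/16 (H1) depth=16
  - 64.0.0.0/2 clear@2
  Q 83.0.0.3: descend 01010011 ; hops seen [H2,H1] ; pick H1
  + 0.0.0.0/0 (H2) depth=0

== LOOKUPS ==
["H0","H2","H0","H0","H0","H0","H0","H0","H0","H1"]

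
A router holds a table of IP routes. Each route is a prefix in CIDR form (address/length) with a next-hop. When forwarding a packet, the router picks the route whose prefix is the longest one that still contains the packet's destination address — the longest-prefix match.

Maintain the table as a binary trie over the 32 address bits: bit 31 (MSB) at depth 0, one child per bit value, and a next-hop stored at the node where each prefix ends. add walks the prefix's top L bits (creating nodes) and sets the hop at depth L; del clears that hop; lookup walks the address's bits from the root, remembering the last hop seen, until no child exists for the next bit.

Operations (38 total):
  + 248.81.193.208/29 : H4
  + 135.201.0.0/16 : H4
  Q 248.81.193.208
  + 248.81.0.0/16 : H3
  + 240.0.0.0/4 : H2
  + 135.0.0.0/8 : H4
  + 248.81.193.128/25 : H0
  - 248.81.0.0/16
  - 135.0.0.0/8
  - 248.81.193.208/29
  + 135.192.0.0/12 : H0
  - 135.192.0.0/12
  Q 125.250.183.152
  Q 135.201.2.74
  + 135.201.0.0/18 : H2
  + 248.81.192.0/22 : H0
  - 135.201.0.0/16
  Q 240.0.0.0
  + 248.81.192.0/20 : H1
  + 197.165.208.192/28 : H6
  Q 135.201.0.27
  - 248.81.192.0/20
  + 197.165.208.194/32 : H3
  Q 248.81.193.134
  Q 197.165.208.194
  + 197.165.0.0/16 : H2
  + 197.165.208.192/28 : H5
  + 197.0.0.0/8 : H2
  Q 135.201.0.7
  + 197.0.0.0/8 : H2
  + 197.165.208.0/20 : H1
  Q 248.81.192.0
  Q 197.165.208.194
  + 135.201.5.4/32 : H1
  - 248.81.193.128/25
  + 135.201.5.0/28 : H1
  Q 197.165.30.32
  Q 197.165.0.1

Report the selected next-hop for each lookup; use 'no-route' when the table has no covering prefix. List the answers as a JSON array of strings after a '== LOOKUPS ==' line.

Apply in order:
  add 248.81.193.208/29 -> H4 at depth 29
  add 135.201.0.0/16 -> H4 at depth 16
  Q 248.81.193.208: descend 11111000010100011100000111010 ; hops seen [H4] ; pick H4
  add 248.81.0.0/16 -> H3 at depth 16
  add 240.0.0.0/4 -> H2 at depth 4
  add 135.0.0.0/8 -> H4 at depth 8
  add 248.81.193.128/25 -> H0 at depth 25
  - 248.81.0.0/16 clear@16
  - 135.0.0.0/8 clear@8
  - 248.81.193.208/29 clear@29
  add 135.192.0.0/12 -> H0 at depth 12
  - 135.192.0.0/12 clear@12
  Q 125.250.183.152: descend ε ; hops seen [∅] ; pick no-route
  Q 135.201.2.74: descend 1000011111001001 ; hops seen [H4] ; pick H4
  add 135.201.0.0/18 -> H2 at depth 18
  add 248.81.192.0/22 -> H0 at depth 22
  - 135.201.0.0/16 clear@16
  Q 240.0.0.0: descend 1111 ; hops seen [H2] ; pick H2
  add 248.81.192.0/20 -> H1 at depth 20
  add 197.165.208.192/28 -> H6 at depth 28
  Q 135.201.0.27: descend 100001111100100100 ; hops seen [H2] ; pick H2
  - 248.81.192.0/20 clear@20
  add 197.165.208.194/32 -> H3 at depth 32
  Q 248.81.193.134: descend 1111100001010001110000011 ; hops seen [H2,H0,H0] ; pick H0
  Q 197.165.208.194: descend 11000101101001011101000011000010 ; hops seen [H6,H3] ; pick H3
  add 197.165.0.0/16 -> H2 at depth 16
  add 197.165.208.192/28 -> H5 at depth 28
  add 197.0.0.0/8 -> H2 at depth 8
  Q 135.201.0.7: descend 100001111100100100 ; hops seen [H2] ; pick H2
  add 197.0.0.0/8 -> H2 at depth 8
  add 197.165.208.0/20 -> H1 at depth 20
  Q 248.81.192.0: descend 11111000010100011100000 ; hops seen [H2,H0] ; pick H0
  Q 197.165.208.194: descend 11000101101001011101000011000010 ; hops seen [H2,H2,H1,H5,H3] ; pick H3
  add 135.201.5.4/32 -> H1 at depth 32
  - 248.81.193.128/25 clear@25
  add 135.201.5.0/28 -> H1 at depth 28
  Q 197.165.30.32: descend 1100010110100101 ; hops seen [H2,H2] ; pick H2
  Q 197.165.0.1: descend 1100010110100101 ; hops seen [H2,H2] ; pick H2

== LOOKUPS ==
["H4","no-route","H4","H2","H2","H0","H3","H2","H0","H3","H2","H2"]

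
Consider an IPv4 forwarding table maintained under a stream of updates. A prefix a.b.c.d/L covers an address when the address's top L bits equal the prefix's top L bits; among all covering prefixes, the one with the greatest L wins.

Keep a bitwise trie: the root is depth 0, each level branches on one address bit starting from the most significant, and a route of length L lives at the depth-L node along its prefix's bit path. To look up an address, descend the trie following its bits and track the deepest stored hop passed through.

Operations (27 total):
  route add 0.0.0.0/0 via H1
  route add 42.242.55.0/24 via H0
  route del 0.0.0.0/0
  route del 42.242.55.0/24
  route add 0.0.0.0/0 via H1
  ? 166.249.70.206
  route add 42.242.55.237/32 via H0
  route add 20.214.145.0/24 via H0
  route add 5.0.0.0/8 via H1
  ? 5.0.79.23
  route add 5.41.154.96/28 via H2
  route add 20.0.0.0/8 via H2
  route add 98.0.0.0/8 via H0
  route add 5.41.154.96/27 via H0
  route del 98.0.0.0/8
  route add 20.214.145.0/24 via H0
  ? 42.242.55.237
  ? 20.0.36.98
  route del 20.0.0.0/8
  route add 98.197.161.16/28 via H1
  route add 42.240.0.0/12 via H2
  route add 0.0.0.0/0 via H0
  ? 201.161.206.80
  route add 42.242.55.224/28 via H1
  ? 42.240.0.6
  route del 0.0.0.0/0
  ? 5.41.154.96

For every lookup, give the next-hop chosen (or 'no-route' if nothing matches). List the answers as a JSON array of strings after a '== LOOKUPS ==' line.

Apply in order:
  add 0.0.0.0/0 -> H1 at depth 0
  add 42.242.55.0/24 -> H0 at depth 24
  del 0.0.0.0/0 (clear depth 0)
  del 42.242.55.0/24 (clear depth 24)
  add 0.0.0.0/0 -> H1 at depth 0
  Q 166.249.70.206: descend ε ; hops seen [H1] ; pick H1
  add 42.242.55.237/32 -> H0 at depth 32
  add 20.214.145.0/24 -> H0 at depth 24
  add 5.0.0.0/8 -> H1 at depth 8
  Q 5.0.79.23: descend 00000101 ; hops seen [H1,H1] ; pick H1
  add 5.41.154.96/28 -> H2 at depth 28
  add 20.0.0.0/8 -> H2 at depth 8
  add 98.0.0.0/8 -> H0 at depth 8
  add 5.41.154.96/27 -> H0 at depth 27
  del 98.0.0.0/8 (clear depth 8)
  add 20.214.145.0/24 -> H0 at depth 24
  Q 42.242.55.237: descend 00101010111100100011011111101101 ; hops seen [H1,H0] ; pick H0
  Q 20.0.36.98: descend 00010100 ; hops seen [H1,H2] ; pick H2
  del 20.0.0.0/8 (clear depth 8)
  add 98.197.161.16/28 -> H1 at depth 28
  add 42.240.0.0/12 -> H2 at depth 12
  add 0.0.0.0/0 -> H0 at depth 0
  Q 201.161.206.80: descend ε ; hops seen [H0] ; pick H0
  add 42.242.55.224/28 -> H1 at depth 28
  Q 42.240.0.6: descend 00101010111100 ; hops seen [H0,H2] ; pick H2
  del 0.0.0.0/0 (clear depth 0)
  Q 5.41.154.96: descend 0000010100101001100110100110 ; hops seen [H1,H0,H2] ; pick H2

== LOOKUPS ==
["H1","H1","H0","H2","H0","H2","H2"]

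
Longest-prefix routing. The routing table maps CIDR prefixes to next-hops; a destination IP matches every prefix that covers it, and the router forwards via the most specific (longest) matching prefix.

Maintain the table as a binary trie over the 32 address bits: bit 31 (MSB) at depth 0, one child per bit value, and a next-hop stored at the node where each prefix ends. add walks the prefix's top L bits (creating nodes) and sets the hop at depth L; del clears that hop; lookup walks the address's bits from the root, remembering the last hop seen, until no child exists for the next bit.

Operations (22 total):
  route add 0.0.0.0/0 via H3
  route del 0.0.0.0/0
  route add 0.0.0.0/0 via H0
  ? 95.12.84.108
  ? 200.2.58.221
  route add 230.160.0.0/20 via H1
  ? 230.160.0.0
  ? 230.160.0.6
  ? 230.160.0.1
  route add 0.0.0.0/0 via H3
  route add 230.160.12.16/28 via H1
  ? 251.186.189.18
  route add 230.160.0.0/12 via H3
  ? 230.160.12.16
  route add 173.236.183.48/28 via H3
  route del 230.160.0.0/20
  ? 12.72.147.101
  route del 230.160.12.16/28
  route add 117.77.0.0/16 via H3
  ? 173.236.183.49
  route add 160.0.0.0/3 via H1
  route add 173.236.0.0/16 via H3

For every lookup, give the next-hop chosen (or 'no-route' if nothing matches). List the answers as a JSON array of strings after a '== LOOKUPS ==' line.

Apply in order:
  + 0.0.0.0/0 (H3) depth=0
  del 0.0.0.0/0 (clear depth 0)
  + 0.0.0.0/0 (H0) depth=0
  ? 95.12.84.108  path d0:H0  best=H0
  ? 200.2.58.221  path d0:H0  best=H0
  + 230.160.0.0/20 (H1) depth=20
  ? 230.160.0.0  path d0:H0→d1:-→d2:-→d3:-→d4:-→d5:-→d6:-→d7:-→d8:-→d9:-→d10:-→d11:-→d12:-→d13:-→d14:-→d15:-→d16:-→d17:-→d18:-→d19:-→d20:H1  best=H1
  ? 230.160.0.6  path d0:H0→d1:-→d2:-→d3:-→d4:-→d5:-→d6:-→d7:-→d8:-→d9:-→d10:-→d11:-→d12:-→d13:-→d14:-→d15:-→d16:-→d17:-→d18:-→d19:-→d20:H1  best=H1
  ? 230.160.0.1  path d0:H0→d1:-→d2:-→d3:-→d4:-→d5:-→d6:-→d7:-→d8:-→d9:-→d10:-→d11:-→d12:-→d13:-→d14:-→d15:-→d16:-→d17:-→d18:-→d19:-→d20:H1  best=H1
  + 0.0.0.0/0 (H3) depth=0
  + 230.160.12.16/28 (H1) depth=28
  ? 251.186.189.18  path d0:H3→d1:-→d2:-→d3:-  best=H3
  + 230.160.0.0/12 (H3) depth=12
  ? 230.160.12.16  path d0:H3→d1:-→d2:-→d3:-→d4:-→d5:-→d6:-→d7:-→d8:-→d9:-→d10:-→d11:-→d12:H3→d13:-→d14:-→d15:-→d16:-→d17:-→d18:-→d19:-→d20:H1→d21:-→d22:-→d23:-→d24:-→d25:-→d26:-→d27:-→d28:H1  best=H1
  + 173.236.183.48/28 (H3) depth=28
  del 230.160.0.0/20 (clear depth 20)
  ? 12.72.147.101  path d0:H3  best=H3
  del 230.160.12.16/28 (clear depth 28)
  + 117.77.0.0/16 (H3) depth=16
  ? 173.236.183.49  path d0:H3→d1:-→d2:-→d3:-→d4:-→d5:-→d6:-→d7:-→d8:-→d9:-→d10:-→d11:-→d12:-→d13:-→d14:-→d15:-→d16:-→d17:-→d18:-→d19:-→d20:-→d21:-→d22:-→d23:-→d24:-→d25:-→d26:-→d27:-→d28:H3  best=H3
  + 160.0.0.0/3 (H1) depth=3
  + 173.236.0.0/16 (H3) depth=16

== LOOKUPS ==
["H0","H0","H1","H1","H1","H3","H1","H3","H3"]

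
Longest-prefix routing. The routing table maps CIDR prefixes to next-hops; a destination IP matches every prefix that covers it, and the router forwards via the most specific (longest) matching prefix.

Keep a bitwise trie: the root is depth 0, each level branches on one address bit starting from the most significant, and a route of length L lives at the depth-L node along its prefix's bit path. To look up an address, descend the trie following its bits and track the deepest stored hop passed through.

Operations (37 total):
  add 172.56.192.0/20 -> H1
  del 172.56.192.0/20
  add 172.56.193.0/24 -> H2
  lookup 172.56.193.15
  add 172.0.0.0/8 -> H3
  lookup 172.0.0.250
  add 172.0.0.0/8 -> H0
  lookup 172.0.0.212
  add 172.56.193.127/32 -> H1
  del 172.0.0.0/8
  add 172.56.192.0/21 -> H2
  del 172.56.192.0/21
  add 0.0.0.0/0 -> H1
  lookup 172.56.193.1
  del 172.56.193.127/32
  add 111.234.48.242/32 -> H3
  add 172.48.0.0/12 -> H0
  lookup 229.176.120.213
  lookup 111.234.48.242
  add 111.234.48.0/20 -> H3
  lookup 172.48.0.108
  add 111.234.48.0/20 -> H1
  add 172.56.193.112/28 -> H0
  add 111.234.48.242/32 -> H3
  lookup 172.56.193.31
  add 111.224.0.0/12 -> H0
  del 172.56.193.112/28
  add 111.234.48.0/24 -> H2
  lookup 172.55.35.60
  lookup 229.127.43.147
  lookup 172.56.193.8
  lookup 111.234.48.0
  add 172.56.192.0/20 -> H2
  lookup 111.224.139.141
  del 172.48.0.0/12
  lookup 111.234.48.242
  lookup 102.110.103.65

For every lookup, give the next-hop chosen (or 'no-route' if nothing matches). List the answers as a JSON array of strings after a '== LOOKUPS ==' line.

Apply in order:
  add 172.56.192.0/20 -> H1 at depth 20
  - 172.56.192.0/20 clear@20
  add 172.56.193.0/24 -> H2 at depth 24
  Q 172.56.193.15: descend 101011000011100011000001 ; hops seen [H2] ; pick H2
  add 172.0.0.0/8 -> H3 at depth 8
  Q 172.0.0.250: descend 1010110000 ; hops seen [H3] ; pick H3
  add 172.0.0.0/8 -> H0 at depth 8
  Q 172.0.0.212: descend 1010110000 ; hops seen [H0] ; pick H0
  add 172.56.193.127/32 -> H1 at depth 32
  - 172.0.0.0/8 clear@8
  add 172.56.192.0/21 -> H2 at depth 21
  - 172.56.192.0/21 clear@21
  add 0.0.0.0/0 -> H1 at depth 0
  Q 172.56.193.1: descend 1010110000111000110000010 ; hops seen [H1,H2] ; pick H2
  - 172.56.193.127/32 clear@32
  add 111.234.48.242/32 -> H3 at depth 32
  add 172.48.0.0/12 -> H0 at depth 12
  Q 229.176.120.213: descend 1 ; hops seen [H1] ; pick H1
  Q 111.234.48.242: descend 01101111111010100011000011110010 ; hops seen [H1,H3] ; pick H3
  add 111.234.48.0/20 -> H3 at depth 20
  Q 172.48.0.108: descend 101011000011 ; hops seen [H1,H0] ; pick H0
  add 111.234.48.0/20 -> H1 at depth 20
  add 172.56.193.112/28 -> H0 at depth 28
  add 111.234.48.242/32 -> H3 at depth 32
  Q 172.56.193.31: descend 1010110000111000110000010 ; hops seen [H1,H0,H2] ; pick H2
  add 111.224.0.0/12 -> H0 at depth 12
  - 172.56.193.112/28 clear@28
  add 111.234.48.0/24 -> H2 at depth 24
  Q 172.55.35.60: descend 101011000011 ; hops seen [H1,H0] ; pick H0
  Q 229.127.43.147: descend 1 ; hops seen [H1] ; pick H1
  Q 172.56.193.8: descend 1010110000111000110000010 ; hops seen [H1,H0,H2] ; pick H2
  Q 111.234.48.0: descend 011011111110101000110000 ; hops seen [H1,H0,H1,H2] ; pick H2
  add 172.56.192.0/20 -> H2 at depth 20
  Q 111.224.139.141: descend 011011111110 ; hops seen [H1,H0] ; pick H0
  - 172.48.0.0/12 clear@12
  Q 111.234.48.242: descend 01101111111010100011000011110010 ; hops seen [H1,H0,H1,H2,H3] ; pick H3
  Q 102.110.103.65: descend 0110 ; hops seen [H1] ; pick H1

== LOOKUPS ==
["H2","H3","H0","H2","H1","H3","H0","H2","H0","H1","H2","H2","H0","H3","H1"]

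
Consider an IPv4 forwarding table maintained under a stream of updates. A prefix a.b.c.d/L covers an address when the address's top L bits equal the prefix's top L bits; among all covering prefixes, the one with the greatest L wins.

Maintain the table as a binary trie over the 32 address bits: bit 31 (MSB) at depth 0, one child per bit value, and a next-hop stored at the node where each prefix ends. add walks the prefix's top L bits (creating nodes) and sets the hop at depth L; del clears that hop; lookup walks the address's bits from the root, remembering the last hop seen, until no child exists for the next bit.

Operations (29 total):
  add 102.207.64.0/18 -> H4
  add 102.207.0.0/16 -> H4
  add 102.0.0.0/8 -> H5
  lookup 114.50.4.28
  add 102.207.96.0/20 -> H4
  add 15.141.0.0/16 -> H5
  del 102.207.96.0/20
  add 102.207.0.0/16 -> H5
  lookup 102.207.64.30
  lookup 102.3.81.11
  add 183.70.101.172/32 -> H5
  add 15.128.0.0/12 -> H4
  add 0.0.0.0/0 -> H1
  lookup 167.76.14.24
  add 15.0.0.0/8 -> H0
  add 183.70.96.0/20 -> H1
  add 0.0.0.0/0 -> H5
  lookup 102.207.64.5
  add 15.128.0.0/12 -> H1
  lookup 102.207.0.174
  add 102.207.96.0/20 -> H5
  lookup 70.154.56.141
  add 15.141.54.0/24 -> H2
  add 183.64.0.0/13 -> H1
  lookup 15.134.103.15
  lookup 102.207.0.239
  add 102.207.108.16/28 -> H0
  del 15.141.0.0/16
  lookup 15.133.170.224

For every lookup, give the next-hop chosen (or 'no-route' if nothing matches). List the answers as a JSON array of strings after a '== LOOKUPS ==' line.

Trace:
  add 102.207.64.0/18 -> H4 at depth 18
  add 102.207.0.0/16 -> H4 at depth 16
  add 102.0.0.0/8 -> H5 at depth 8
  ? 114.50.4.28  path d0:-→d1:-→d2:-→d3:-  best=no-route
  add 102.207.96.0/20 -> H4 at depth 20
  add 15.141.0.0/16 -> H5 at depth 16
  del 102.207.96.0/20 (clear depth 20)
  add 102.207.0.0/16 -> H5 at depth 16
  ? 102.207.64.30  path d0:-→d1:-→d2:-→d3:-→d4:-→d5:-→d6:-→d7:-→d8:H5→d9:-→d10:-→d11:-→d12:-→d13:-→d14:-→d15:-→d16:H5→d17:-→d18:H4  best=H4
  ? 102.3.81.11  path d0:-→d1:-→d2:-→d3:-→d4:-→d5:-→d6:-→d7:-→d8:H5  best=H5
  add 183.70.101.172/32 -> H5 at depth 32
  add 15.128.0.0/12 -> H4 at depth 12
  add 0.0.0.0/0 -> H1 at depth 0
  ? 167.76.14.24  path d0:H1→d1:-→d2:-→d3:-  best=H1
  add 15.0.0.0/8 -> H0 at depth 8
  add 183.70.96.0/20 -> H1 at depth 20
  add 0.0.0.0/0 -> H5 at depth 0
  ? 102.207.64.5  path d0:H5→d1:-→d2:-→d3:-→d4:-→d5:-→d6:-→d7:-→d8:H5→d9:-→d10:-→d11:-→d12:-→d13:-→d14:-→d15:-→d16:H5→d17:-→d18:H4  best=H4
  add 15.128.0.0/12 -> H1 at depth 12
  ? 102.207.0.174  path d0:H5→d1:-→d2:-→d3:-→d4:-→d5:-→d6:-→d7:-→d8:H5→d9:-→d10:-→d11:-→d12:-→d13:-→d14:-→d15:-→d16:H5→d17:-  best=H5
  add 102.207.96.0/20 -> H5 at depth 20
  ? 70.154.56.141  path d0:H5→d1:-→d2:-  best=H5
  add 15.141.54.0/24 -> H2 at depth 24
  add 183.64.0.0/13 -> H1 at depth 13
  ? 15.134.103.15  path d0:H5→d1:-→d2:-→d3:-→d4:-→d5:-→d6:-→d7:-→d8:H0→d9:-→d10:-→d11:-→d12:H1  best=H1
  ? 102.207.0.239  path d0:H5→d1:-→d2:-→d3:-→d4:-→d5:-→d6:-→d7:-→d8:H5→d9:-→d10:-→d11:-→d12:-→d13:-→d14:-→d15:-→d16:H5→d17:-  best=H5
  add 102.207.108.16/28 -> H0 at depth 28
  del 15.141.0.0/16 (clear depth 16)
  ? 15.133.170.224  path d0:H5→d1:-→d2:-→d3:-→d4:-→d5:-→d6:-→d7:-→d8:H0→d9:-→d10:-→d11:-→d12:H1  best=H1

== LOOKUPS ==
["no-route","H4","H5","H1","H4","H5","H5","H1","H5","H1"]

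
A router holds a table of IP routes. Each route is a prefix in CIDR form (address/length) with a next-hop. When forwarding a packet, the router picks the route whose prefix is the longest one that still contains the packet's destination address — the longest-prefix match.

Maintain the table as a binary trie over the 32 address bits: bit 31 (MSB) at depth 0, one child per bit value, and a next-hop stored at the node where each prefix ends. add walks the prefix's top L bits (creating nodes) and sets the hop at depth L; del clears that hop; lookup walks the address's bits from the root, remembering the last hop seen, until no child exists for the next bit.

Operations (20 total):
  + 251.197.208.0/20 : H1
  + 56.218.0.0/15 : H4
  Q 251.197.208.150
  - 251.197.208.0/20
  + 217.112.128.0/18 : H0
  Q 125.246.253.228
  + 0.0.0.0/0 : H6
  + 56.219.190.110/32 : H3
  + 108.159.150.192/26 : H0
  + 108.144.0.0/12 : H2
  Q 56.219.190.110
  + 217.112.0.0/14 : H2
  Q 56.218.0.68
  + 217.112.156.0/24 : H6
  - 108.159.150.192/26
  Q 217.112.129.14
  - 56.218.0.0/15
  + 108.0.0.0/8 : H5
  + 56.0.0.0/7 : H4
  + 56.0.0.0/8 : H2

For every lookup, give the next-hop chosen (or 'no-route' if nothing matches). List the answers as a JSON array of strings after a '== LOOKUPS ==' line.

Apply in order:
  add 251.197.208.0/20 -> H1 at depth 20
  add 56.218.0.0/15 -> H4 at depth 15
  Q 251.197.208.150: descend 11111011110001011101 ; hops seen [H1] ; pick H1
  del 251.197.208.0/20 (clear depth 20)
  add 217.112.128.0/18 -> H0 at depth 18
  Q 125.246.253.228: descend 0 ; hops seen [∅] ; pick no-route
  add 0.0.0.0/0 -> H6 at depth 0
  add 56.219.190.110/32 -> H3 at depth 32
  add 108.159.150.192/26 -> H0 at depth 26
  add 108.144.0.0/12 -> H2 at depth 12
  Q 56.219.190.110: descend 00111000110110111011111001101110 ; hops seen [H6,H4,H3] ; pick H3
  add 217.112.0.0/14 -> H2 at depth 14
  Q 56.218.0.68: descend 001110001101101 ; hops seen [H6,H4] ; pick H4
  add 217.112.156.0/24 -> H6 at depth 24
  del 108.159.150.192/26 (clear depth 26)
  Q 217.112.129.14: descend 1101100101110000100 ; hops seen [H6,H2,H0] ; pick H0
  del 56.218.0.0/15 (clear depth 15)
  add 108.0.0.0/8 -> H5 at depth 8
  add 56.0.0.0/7 -> H4 at depth 7
  add 56.0.0.0/8 -> H2 at depth 8

== LOOKUPS ==
["H1","no-route","H3","H4","H0"]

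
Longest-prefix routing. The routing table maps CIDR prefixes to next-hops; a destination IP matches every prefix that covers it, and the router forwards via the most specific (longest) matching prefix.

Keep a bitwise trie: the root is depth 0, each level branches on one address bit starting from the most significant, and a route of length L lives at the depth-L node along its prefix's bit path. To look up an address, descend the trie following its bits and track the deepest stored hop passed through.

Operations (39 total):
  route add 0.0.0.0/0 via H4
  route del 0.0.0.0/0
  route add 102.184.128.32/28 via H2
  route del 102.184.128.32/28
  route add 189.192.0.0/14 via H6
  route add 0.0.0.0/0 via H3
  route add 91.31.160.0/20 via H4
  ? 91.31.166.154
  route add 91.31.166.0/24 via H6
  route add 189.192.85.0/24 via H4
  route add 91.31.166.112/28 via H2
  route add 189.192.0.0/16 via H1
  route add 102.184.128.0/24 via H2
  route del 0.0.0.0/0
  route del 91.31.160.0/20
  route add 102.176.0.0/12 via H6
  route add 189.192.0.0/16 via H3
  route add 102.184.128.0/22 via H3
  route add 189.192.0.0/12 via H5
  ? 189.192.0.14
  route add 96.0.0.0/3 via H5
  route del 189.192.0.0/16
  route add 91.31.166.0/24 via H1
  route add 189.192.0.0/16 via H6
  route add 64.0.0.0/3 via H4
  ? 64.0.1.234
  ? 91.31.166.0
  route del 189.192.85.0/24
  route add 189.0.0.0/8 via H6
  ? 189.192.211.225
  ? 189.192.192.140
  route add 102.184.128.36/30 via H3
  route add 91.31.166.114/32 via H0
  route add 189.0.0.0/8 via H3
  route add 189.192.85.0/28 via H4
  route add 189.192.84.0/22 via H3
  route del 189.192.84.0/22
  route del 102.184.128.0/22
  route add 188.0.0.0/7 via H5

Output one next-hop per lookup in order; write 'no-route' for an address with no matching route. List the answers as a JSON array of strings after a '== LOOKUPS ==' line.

Trace:
  + 0.0.0.0/0 (H4) depth=0
  - 0.0.0.0/0 clear@0
  + 102.184.128.32/28 (H2) depth=28
  - 102.184.128.32/28 clear@28
  + 189.192.0.0/14 (H6) depth=14
  + 0.0.0.0/0 (H3) depth=0
  + 91.31.160.0/20 (H4) depth=20
  Q 91.31.166.154: descend 01011011000111111010 ; hops seen [H3,H4] ; pick H4
  + 91.31.166.0/24 (H6) depth=24
  + 189.192.85.0/24 (H4) depth=24
  + 91.31.166.112/28 (H2) depth=28
  + 189.192.0.0/16 (H1) depth=16
  + 102.184.128.0/24 (H2) depth=24
  - 0.0.0.0/0 clear@0
  - 91.31.160.0/20 clear@20
  + 102.176.0.0/12 (H6) depth=12
  + 189.192.0.0/16 (H3) depth=16
  + 102.184.128.0/22 (H3) depth=22
  + 189.192.0.0/12 (H5) depth=12
  Q 189.192.0.14: descend 10111101110000000 ; hops seen [H5,H6,H3] ; pick H3
  + 96.0.0.0/3 (H5) depth=3
  - 189.192.0.0/16 clear@16
  + 91.31.166.0/24 (H1) depth=24
  + 189.192.0.0/16 (H6) depth=16
  + 64.0.0.0/3 (H4) depth=3
  Q 64.0.1.234: descend 010 ; hops seen [H4] ; pick H4
  Q 91.31.166.0: descend 0101101100011111101001100 ; hops seen [H4,H1] ; pick H1
  - 189.192.85.0/24 clear@24
  + 189.0.0.0/8 (H6) depth=8
  Q 189.192.211.225: descend 1011110111000000 ; hops seen [H6,H5,H6,H6] ; pick H6
  Q 189.192.192.140: descend 1011110111000000 ; hops seen [H6,H5,H6,H6] ; pick H6
  + 102.184.128.36/30 (H3) depth=30
  + 91.31.166.114/32 (H0) depth=32
  + 189.0.0.0/8 (H3) depth=8
  + 189.192.85.0/28 (H4) depth=28
  + 189.192.84.0/22 (H3) depth=22
  - 189.192.84.0/22 clear@22
  - 102.184.128.0/22 clear@22
  + 188.0.0.0/7 (H5) depth=7

== LOOKUPS ==
["H4","H3","H4","H1","H6","H6"]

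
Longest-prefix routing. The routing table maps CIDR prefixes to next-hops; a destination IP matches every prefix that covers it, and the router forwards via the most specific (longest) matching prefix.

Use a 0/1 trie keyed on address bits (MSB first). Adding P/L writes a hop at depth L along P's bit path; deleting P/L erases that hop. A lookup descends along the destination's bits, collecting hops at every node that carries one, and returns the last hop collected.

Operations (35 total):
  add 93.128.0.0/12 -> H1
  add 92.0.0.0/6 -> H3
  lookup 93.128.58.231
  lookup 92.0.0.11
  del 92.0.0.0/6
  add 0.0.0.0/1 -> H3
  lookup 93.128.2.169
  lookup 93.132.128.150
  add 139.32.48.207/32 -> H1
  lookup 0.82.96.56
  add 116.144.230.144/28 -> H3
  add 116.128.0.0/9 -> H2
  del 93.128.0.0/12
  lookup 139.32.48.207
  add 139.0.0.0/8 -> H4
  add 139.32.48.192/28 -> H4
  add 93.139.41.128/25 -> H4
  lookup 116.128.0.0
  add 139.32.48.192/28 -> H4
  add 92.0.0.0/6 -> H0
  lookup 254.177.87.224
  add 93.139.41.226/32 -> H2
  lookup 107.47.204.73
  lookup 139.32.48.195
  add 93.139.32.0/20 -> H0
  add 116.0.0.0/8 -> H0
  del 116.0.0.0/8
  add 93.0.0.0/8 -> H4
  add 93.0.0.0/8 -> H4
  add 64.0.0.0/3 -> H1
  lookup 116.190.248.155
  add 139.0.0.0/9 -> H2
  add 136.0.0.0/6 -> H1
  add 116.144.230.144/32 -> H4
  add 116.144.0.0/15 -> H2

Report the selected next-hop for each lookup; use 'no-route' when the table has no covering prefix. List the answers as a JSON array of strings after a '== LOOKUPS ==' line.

Trace:
  + 93.128.0.0/12 (H1) depth=12
  + 92.0.0.0/6 (H3) depth=6
  ? 93.128.58.231  path d0:-→d1:-→d2:-→d3:-→d4:-→d5:-→d6:H3→d7:-→d8:-→d9:-→d10:-→d11:-→d12:H1  best=H1
  ? 92.0.0.11  path d0:-→d1:-→d2:-→d3:-→d4:-→d5:-→d6:H3→d7:-  best=H3
  del 92.0.0.0/6 (clear depth 6)
  + 0.0.0.0/1 (H3) depth=1
  ? 93.128.2.169  path d0:-→d1:H3→d2:-→d3:-→d4:-→d5:-→d6:-→d7:-→d8:-→d9:-→d10:-→d11:-→d12:H1  best=H1
  ? 93.132.128.150  path d0:-→d1:H3→d2:-→d3:-→d4:-→d5:-→d6:-→d7:-→d8:-→d9:-→d10:-→d11:-→d12:H1  best=H1
  + 139.32.48.207/32 (H1) depth=32
  ? 0.82.96.56  path d0:-→d1:H3  best=H3
  + 116.144.230.144/28 (H3) depth=28
  + 116.128.0.0/9 (H2) depth=9
  del 93.128.0.0/12 (clear depth 12)
  ? 139.32.48.207  path d0:-→d1:-→d2:-→d3:-→d4:-→d5:-→d6:-→d7:-→d8:-→d9:-→d10:-→d11:-→d12:-→d13:-→d14:-→d15:-→d16:-→d17:-→d18:-→d19:-→d20:-→d21:-→d22:-→d23:-→d24:-→d25:-→d26:-→d27:-→d28:-→d29:-→d30:-→d31:-→d32:H1  best=H1
  + 139.0.0.0/8 (H4) depth=8
  + 139.32.48.192/28 (H4) depth=28
  + 93.139.41.128/25 (H4) depth=25
  ? 116.128.0.0  path d0:-→d1:H3→d2:-→d3:-→d4:-→d5:-→d6:-→d7:-→d8:-→d9:H2→d10:-→d11:-  best=H2
  + 139.32.48.192/28 (H4) depth=28
  + 92.0.0.0/6 (H0) depth=6
  ? 254.177.87.224  path d0:-→d1:-  best=no-route
  + 93.139.41.226/32 (H2) depth=32
  ? 107.47.204.73  path d0:-→d1:H3→d2:-→d3:-  best=H3
  ? 139.32.48.195  path d0:-→d1:-→d2:-→d3:-→d4:-→d5:-→d6:-→d7:-→d8:H4→d9:-→d10:-→d11:-→d12:-→d13:-→d14:-→d15:-→d16:-→d17:-→d18:-→d19:-→d20:-→d21:-→d22:-→d23:-→d24:-→d25:-→d26:-→d27:-→d28:H4  best=H4
  + 93.139.32.0/20 (H0) depth=20
  + 116.0.0.0/8 (H0) depth=8
  del 116.0.0.0/8 (clear depth 8)
  + 93.0.0.0/8 (H4) depth=8
  + 93.0.0.0/8 (H4) depth=8
  + 64.0.0.0/3 (H1) depth=3
  ? 116.190.248.155  path d0:-→d1:H3→d2:-→d3:-→d4:-→d5:-→d6:-→d7:-→d8:-→d9:H2→d10:-  best=H2
  + 139.0.0.0/9 (H2) depth=9
  + 136.0.0.0/6 (H1) depth=6
  + 116.144.230.144/32 (H4) depth=32
  + 116.144.0.0/15 (H2) depth=15

== LOOKUPS ==
["H1","H3","H1","H1","H3","H1","H2","no-route","H3","H4","H2"]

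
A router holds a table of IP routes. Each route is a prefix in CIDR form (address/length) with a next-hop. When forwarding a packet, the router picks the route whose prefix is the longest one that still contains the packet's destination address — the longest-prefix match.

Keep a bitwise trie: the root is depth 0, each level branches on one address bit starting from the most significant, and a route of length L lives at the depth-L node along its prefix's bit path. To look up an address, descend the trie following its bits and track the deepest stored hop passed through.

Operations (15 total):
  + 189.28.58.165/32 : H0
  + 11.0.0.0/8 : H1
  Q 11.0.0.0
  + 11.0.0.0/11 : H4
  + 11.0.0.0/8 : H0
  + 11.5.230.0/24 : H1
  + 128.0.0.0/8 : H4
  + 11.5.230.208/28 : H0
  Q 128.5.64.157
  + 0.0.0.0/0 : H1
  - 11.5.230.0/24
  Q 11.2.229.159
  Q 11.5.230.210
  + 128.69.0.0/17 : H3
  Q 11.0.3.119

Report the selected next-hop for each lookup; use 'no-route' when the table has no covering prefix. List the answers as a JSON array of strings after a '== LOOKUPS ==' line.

Trace:
  add 189.28.58.165/32 -> H0 at depth 32
  add 11.0.0.0/8 -> H1 at depth 8
  lookup 11.0.0.0: bits 00001011 walk d0:-→d1:-→d2:-→d3:-→d4:-→d5:-→d6:-→d7:-→d8:H1 -> H1
  add 11.0.0.0/11 -> H4 at depth 11
  add 11.0.0.0/8 -> H0 at depth 8
  add 11.5.230.0/24 -> H1 at depth 24
  add 128.0.0.0/8 -> H4 at depth 8
  add 11.5.230.208/28 -> H0 at depth 28
  lookup 128.5.64.157: bits 10000000 walk d0:-→d1:-→d2:-→d3:-→d4:-→d5:-→d6:-→d7:-→d8:H4 -> H4
  add 0.0.0.0/0 -> H1 at depth 0
  - 11.5.230.0/24 clear@24
  lookup 11.2.229.159: bits 0000101100000 walk d0:H1→d1:-→d2:-→d3:-→d4:-→d5:-→d6:-→d7:-→d8:H0→d9:-→d10:-→d11:H4→d12:-→d13:- -> H4
  lookup 11.5.230.210: bits 0000101100000101111001101101 walk d0:H1→d1:-→d2:-→d3:-→d4:-→d5:-→d6:-→d7:-→d8:H0→d9:-→d10:-→d11:H4→d12:-→d13:-→d14:-→d15:-→d16:-→d17:-→d18:-→d19:-→d20:-→d21:-→d22:-→d23:-→d24:-→d25:-→d26:-→d27:-→d28:H0 -> H0
  add 128.69.0.0/17 -> H3 at depth 17
  lookup 11.0.3.119: bits 0000101100000 walk d0:H1→d1:-→d2:-→d3:-→d4:-→d5:-→d6:-→d7:-→d8:H0→d9:-→d10:-→d11:H4→d12:-→d13:- -> H4

== LOOKUPS ==
["H1","H4","H4","H0","H4"]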